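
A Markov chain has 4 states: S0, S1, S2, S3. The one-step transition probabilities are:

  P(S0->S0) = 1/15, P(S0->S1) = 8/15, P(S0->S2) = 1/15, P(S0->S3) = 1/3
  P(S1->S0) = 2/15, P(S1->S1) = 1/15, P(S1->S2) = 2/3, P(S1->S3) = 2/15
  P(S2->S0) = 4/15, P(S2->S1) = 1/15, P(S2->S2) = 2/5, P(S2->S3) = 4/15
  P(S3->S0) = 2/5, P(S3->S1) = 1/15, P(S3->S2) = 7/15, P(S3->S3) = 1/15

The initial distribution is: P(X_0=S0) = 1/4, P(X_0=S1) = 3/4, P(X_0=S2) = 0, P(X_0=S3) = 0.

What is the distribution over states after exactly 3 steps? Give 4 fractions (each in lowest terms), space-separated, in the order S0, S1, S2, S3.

Propagating the distribution step by step (d_{t+1} = d_t * P):
d_0 = (S0=1/4, S1=3/4, S2=0, S3=0)
  d_1[S0] = 1/4*1/15 + 3/4*2/15 + 0*4/15 + 0*2/5 = 7/60
  d_1[S1] = 1/4*8/15 + 3/4*1/15 + 0*1/15 + 0*1/15 = 11/60
  d_1[S2] = 1/4*1/15 + 3/4*2/3 + 0*2/5 + 0*7/15 = 31/60
  d_1[S3] = 1/4*1/3 + 3/4*2/15 + 0*4/15 + 0*1/15 = 11/60
d_1 = (S0=7/60, S1=11/60, S2=31/60, S3=11/60)
  d_2[S0] = 7/60*1/15 + 11/60*2/15 + 31/60*4/15 + 11/60*2/5 = 73/300
  d_2[S1] = 7/60*8/15 + 11/60*1/15 + 31/60*1/15 + 11/60*1/15 = 109/900
  d_2[S2] = 7/60*1/15 + 11/60*2/3 + 31/60*2/5 + 11/60*7/15 = 19/45
  d_2[S3] = 7/60*1/3 + 11/60*2/15 + 31/60*4/15 + 11/60*1/15 = 16/75
d_2 = (S0=73/300, S1=109/900, S2=19/45, S3=16/75)
  d_3[S0] = 73/300*1/15 + 109/900*2/15 + 19/45*4/15 + 16/75*2/5 = 3109/13500
  d_3[S1] = 73/300*8/15 + 109/900*1/15 + 19/45*1/15 + 16/75*1/15 = 811/4500
  d_3[S2] = 73/300*1/15 + 109/900*2/3 + 19/45*2/5 + 16/75*7/15 = 4933/13500
  d_3[S3] = 73/300*1/3 + 109/900*2/15 + 19/45*4/15 + 16/75*1/15 = 121/540
d_3 = (S0=3109/13500, S1=811/4500, S2=4933/13500, S3=121/540)

Answer: 3109/13500 811/4500 4933/13500 121/540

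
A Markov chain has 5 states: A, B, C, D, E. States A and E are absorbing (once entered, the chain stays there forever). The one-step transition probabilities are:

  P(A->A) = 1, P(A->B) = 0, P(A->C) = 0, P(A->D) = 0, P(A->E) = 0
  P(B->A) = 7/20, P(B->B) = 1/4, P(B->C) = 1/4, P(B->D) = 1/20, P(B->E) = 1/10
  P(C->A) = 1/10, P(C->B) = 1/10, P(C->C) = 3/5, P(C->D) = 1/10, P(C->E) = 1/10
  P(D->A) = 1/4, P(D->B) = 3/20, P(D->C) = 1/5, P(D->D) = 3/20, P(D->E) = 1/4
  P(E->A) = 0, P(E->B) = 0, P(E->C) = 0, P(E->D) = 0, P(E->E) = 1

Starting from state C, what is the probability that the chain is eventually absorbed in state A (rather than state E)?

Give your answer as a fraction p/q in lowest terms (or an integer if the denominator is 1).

Answer: 118/211

Derivation:
Let a_i = P(absorbed in A | start in state i).
Boundary conditions: a_A = 1, a_E = 0.
For each transient state i, a_i = sum_j P(i->j) * a_j:
  a_B = 7/20*a_A + 1/4*a_B + 1/4*a_C + 1/20*a_D + 1/10*a_E
  a_C = 1/10*a_A + 1/10*a_B + 3/5*a_C + 1/10*a_D + 1/10*a_E
  a_D = 1/4*a_A + 3/20*a_B + 1/5*a_C + 3/20*a_D + 1/4*a_E

Substituting a_A = 1 and a_E = 0, rearrange to (I - Q) a = r where r[i] = P(i -> A):
  [3/4, -1/4, -1/20] . (a_B, a_C, a_D) = 7/20
  [-1/10, 2/5, -1/10] . (a_B, a_C, a_D) = 1/10
  [-3/20, -1/5, 17/20] . (a_B, a_C, a_D) = 1/4

Solving yields:
  a_B = 291/422
  a_C = 118/211
  a_D = 231/422

Starting state is C, so the absorption probability is a_C = 118/211.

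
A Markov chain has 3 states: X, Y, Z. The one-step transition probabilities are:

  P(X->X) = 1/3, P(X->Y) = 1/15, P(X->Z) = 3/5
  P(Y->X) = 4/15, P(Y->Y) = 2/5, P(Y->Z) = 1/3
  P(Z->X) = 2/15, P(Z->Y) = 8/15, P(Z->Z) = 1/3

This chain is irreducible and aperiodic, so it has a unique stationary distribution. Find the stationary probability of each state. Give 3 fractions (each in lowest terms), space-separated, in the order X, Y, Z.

Answer: 25/109 41/109 43/109

Derivation:
The stationary distribution satisfies pi = pi * P, i.e.:
  pi_X = 1/3*pi_X + 4/15*pi_Y + 2/15*pi_Z
  pi_Y = 1/15*pi_X + 2/5*pi_Y + 8/15*pi_Z
  pi_Z = 3/5*pi_X + 1/3*pi_Y + 1/3*pi_Z
with normalization: pi_X + pi_Y + pi_Z = 1.

Using the first 2 balance equations plus normalization, the linear system A*pi = b is:
  [-2/3, 4/15, 2/15] . pi = 0
  [1/15, -3/5, 8/15] . pi = 0
  [1, 1, 1] . pi = 1

Solving yields:
  pi_X = 25/109
  pi_Y = 41/109
  pi_Z = 43/109

Verification (pi * P):
  25/109*1/3 + 41/109*4/15 + 43/109*2/15 = 25/109 = pi_X  (ok)
  25/109*1/15 + 41/109*2/5 + 43/109*8/15 = 41/109 = pi_Y  (ok)
  25/109*3/5 + 41/109*1/3 + 43/109*1/3 = 43/109 = pi_Z  (ok)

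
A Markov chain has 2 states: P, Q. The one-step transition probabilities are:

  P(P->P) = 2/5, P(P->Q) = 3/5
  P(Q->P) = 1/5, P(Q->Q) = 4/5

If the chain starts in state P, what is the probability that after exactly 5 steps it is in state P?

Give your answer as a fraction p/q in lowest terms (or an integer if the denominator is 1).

Computing P^5 by repeated multiplication:
P^1 =
  P: [2/5, 3/5]
  Q: [1/5, 4/5]
P^2 =
  P: [7/25, 18/25]
  Q: [6/25, 19/25]
P^3 =
  P: [32/125, 93/125]
  Q: [31/125, 94/125]
P^4 =
  P: [157/625, 468/625]
  Q: [156/625, 469/625]
P^5 =
  P: [782/3125, 2343/3125]
  Q: [781/3125, 2344/3125]

(P^5)[P -> P] = 782/3125

Answer: 782/3125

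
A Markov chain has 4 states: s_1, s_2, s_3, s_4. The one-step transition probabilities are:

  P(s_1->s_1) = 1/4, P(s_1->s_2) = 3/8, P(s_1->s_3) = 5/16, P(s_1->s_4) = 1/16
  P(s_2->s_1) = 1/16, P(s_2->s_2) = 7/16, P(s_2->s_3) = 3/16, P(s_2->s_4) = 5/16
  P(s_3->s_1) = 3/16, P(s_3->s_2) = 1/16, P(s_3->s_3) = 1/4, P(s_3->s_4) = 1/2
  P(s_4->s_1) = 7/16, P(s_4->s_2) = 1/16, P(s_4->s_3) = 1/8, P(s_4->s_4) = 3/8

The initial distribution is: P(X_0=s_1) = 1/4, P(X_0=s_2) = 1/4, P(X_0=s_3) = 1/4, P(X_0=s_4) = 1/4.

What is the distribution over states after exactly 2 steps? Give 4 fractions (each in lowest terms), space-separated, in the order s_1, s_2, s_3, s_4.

Propagating the distribution step by step (d_{t+1} = d_t * P):
d_0 = (s_1=1/4, s_2=1/4, s_3=1/4, s_4=1/4)
  d_1[s_1] = 1/4*1/4 + 1/4*1/16 + 1/4*3/16 + 1/4*7/16 = 15/64
  d_1[s_2] = 1/4*3/8 + 1/4*7/16 + 1/4*1/16 + 1/4*1/16 = 15/64
  d_1[s_3] = 1/4*5/16 + 1/4*3/16 + 1/4*1/4 + 1/4*1/8 = 7/32
  d_1[s_4] = 1/4*1/16 + 1/4*5/16 + 1/4*1/2 + 1/4*3/8 = 5/16
d_1 = (s_1=15/64, s_2=15/64, s_3=7/32, s_4=5/16)
  d_2[s_1] = 15/64*1/4 + 15/64*1/16 + 7/32*3/16 + 5/16*7/16 = 257/1024
  d_2[s_2] = 15/64*3/8 + 15/64*7/16 + 7/32*1/16 + 5/16*1/16 = 229/1024
  d_2[s_3] = 15/64*5/16 + 15/64*3/16 + 7/32*1/4 + 5/16*1/8 = 27/128
  d_2[s_4] = 15/64*1/16 + 15/64*5/16 + 7/32*1/2 + 5/16*3/8 = 161/512
d_2 = (s_1=257/1024, s_2=229/1024, s_3=27/128, s_4=161/512)

Answer: 257/1024 229/1024 27/128 161/512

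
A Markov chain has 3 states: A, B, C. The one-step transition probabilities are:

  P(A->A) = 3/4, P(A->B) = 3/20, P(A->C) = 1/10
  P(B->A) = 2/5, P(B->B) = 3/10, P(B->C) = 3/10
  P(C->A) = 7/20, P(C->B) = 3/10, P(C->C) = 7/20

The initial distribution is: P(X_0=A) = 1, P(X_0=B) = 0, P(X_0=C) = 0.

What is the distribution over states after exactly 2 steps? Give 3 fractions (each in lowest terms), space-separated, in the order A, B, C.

Propagating the distribution step by step (d_{t+1} = d_t * P):
d_0 = (A=1, B=0, C=0)
  d_1[A] = 1*3/4 + 0*2/5 + 0*7/20 = 3/4
  d_1[B] = 1*3/20 + 0*3/10 + 0*3/10 = 3/20
  d_1[C] = 1*1/10 + 0*3/10 + 0*7/20 = 1/10
d_1 = (A=3/4, B=3/20, C=1/10)
  d_2[A] = 3/4*3/4 + 3/20*2/5 + 1/10*7/20 = 263/400
  d_2[B] = 3/4*3/20 + 3/20*3/10 + 1/10*3/10 = 3/16
  d_2[C] = 3/4*1/10 + 3/20*3/10 + 1/10*7/20 = 31/200
d_2 = (A=263/400, B=3/16, C=31/200)

Answer: 263/400 3/16 31/200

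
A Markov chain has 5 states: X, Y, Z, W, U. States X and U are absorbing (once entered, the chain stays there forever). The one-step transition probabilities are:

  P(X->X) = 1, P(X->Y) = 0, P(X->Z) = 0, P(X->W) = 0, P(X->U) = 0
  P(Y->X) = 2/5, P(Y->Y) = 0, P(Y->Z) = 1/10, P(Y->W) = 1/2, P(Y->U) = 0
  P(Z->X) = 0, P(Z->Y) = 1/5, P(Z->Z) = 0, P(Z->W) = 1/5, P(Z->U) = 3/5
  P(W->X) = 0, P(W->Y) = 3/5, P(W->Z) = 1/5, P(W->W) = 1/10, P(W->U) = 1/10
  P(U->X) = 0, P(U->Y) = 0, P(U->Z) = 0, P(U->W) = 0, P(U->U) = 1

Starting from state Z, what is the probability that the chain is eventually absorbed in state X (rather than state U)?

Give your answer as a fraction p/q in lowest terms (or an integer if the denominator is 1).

Let a_i = P(absorbed in X | start in state i).
Boundary conditions: a_X = 1, a_U = 0.
For each transient state i, a_i = sum_j P(i->j) * a_j:
  a_Y = 2/5*a_X + 0*a_Y + 1/10*a_Z + 1/2*a_W + 0*a_U
  a_Z = 0*a_X + 1/5*a_Y + 0*a_Z + 1/5*a_W + 3/5*a_U
  a_W = 0*a_X + 3/5*a_Y + 1/5*a_Z + 1/10*a_W + 1/10*a_U

Substituting a_X = 1 and a_U = 0, rearrange to (I - Q) a = r where r[i] = P(i -> X):
  [1, -1/10, -1/2] . (a_Y, a_Z, a_W) = 2/5
  [-1/5, 1, -1/5] . (a_Y, a_Z, a_W) = 0
  [-3/5, -1/5, 9/10] . (a_Y, a_Z, a_W) = 0

Solving yields:
  a_Y = 172/255
  a_Z = 4/17
  a_W = 128/255

Starting state is Z, so the absorption probability is a_Z = 4/17.

Answer: 4/17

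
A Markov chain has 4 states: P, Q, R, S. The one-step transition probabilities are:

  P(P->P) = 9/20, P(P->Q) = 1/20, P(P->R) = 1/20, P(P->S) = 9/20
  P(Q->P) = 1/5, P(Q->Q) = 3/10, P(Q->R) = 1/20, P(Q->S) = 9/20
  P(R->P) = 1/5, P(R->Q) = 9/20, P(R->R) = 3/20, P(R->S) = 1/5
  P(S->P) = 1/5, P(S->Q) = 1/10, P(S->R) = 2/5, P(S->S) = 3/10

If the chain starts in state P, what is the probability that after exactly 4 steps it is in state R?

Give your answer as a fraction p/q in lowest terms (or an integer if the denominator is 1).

Computing P^4 by repeated multiplication:
P^1 =
  P: [9/20, 1/20, 1/20, 9/20]
  Q: [1/5, 3/10, 1/20, 9/20]
  R: [1/5, 9/20, 3/20, 1/5]
  S: [1/5, 1/10, 2/5, 3/10]
P^2 =
  P: [5/16, 21/200, 17/80, 37/100]
  Q: [1/4, 67/400, 17/80, 37/100]
  R: [1/4, 93/400, 27/200, 153/400]
  S: [1/4, 1/4, 39/200, 61/200]
P^3 =
  P: [89/320, 719/4000, 803/4000, 2731/8000]
  Q: [21/80, 1563/8000, 803/4000, 2731/8000]
  R: [21/80, 29/160, 1579/8000, 2871/8000]
  S: [21/80, 823/4000, 141/800, 711/2000]
P^4 =
  P: [69/256, 30769/160000, 30329/160000, 55777/160000]
  Q: [17/64, 15697/80000, 30329/160000, 55777/160000]
  R: [17/64, 30753/160000, 6251/32000, 13873/40000]
  S: [17/64, 15177/80000, 3841/20000, 28209/80000]

(P^4)[P -> R] = 30329/160000

Answer: 30329/160000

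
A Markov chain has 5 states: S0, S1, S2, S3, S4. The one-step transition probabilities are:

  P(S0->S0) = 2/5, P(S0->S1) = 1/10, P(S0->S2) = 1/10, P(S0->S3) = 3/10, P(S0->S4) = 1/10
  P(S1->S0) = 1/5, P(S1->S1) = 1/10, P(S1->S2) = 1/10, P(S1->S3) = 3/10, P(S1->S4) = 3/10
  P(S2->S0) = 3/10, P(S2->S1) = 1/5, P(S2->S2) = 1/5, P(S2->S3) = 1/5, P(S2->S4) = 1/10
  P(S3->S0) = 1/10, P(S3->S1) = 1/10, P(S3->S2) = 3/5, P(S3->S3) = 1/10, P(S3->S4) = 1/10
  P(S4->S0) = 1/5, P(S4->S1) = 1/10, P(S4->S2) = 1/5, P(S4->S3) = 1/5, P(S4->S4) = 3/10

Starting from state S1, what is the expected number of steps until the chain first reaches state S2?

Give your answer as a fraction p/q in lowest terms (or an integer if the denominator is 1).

Answer: 215/51

Derivation:
Let h_i = expected steps to first reach S2 from state i.
Boundary: h_S2 = 0.
First-step equations for the other states:
  h_S0 = 1 + 2/5*h_S0 + 1/10*h_S1 + 1/10*h_S2 + 3/10*h_S3 + 1/10*h_S4
  h_S1 = 1 + 1/5*h_S0 + 1/10*h_S1 + 1/10*h_S2 + 3/10*h_S3 + 3/10*h_S4
  h_S3 = 1 + 1/10*h_S0 + 1/10*h_S1 + 3/5*h_S2 + 1/10*h_S3 + 1/10*h_S4
  h_S4 = 1 + 1/5*h_S0 + 1/10*h_S1 + 1/5*h_S2 + 1/5*h_S3 + 3/10*h_S4

Substituting h_S2 = 0 and rearranging gives the linear system (I - Q) h = 1:
  [3/5, -1/10, -3/10, -1/10] . (h_S0, h_S1, h_S3, h_S4) = 1
  [-1/5, 9/10, -3/10, -3/10] . (h_S0, h_S1, h_S3, h_S4) = 1
  [-1/10, -1/10, 9/10, -1/10] . (h_S0, h_S1, h_S3, h_S4) = 1
  [-1/5, -1/10, -1/5, 7/10] . (h_S0, h_S1, h_S3, h_S4) = 1

Solving yields:
  h_S0 = 800/187
  h_S1 = 215/51
  h_S3 = 1400/561
  h_S4 = 2225/561

Starting state is S1, so the expected hitting time is h_S1 = 215/51.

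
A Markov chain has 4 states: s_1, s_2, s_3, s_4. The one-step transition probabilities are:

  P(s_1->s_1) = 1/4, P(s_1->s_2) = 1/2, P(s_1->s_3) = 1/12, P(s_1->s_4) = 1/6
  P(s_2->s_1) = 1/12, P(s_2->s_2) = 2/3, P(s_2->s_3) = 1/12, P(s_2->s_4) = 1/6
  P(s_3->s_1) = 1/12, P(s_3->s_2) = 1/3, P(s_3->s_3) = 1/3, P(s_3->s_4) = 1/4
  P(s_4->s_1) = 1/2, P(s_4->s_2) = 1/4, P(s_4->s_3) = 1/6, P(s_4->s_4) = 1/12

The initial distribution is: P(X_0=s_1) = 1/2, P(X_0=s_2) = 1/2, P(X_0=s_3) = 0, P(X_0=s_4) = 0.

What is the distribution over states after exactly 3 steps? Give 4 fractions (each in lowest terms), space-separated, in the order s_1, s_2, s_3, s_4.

Answer: 311/1728 917/1728 109/864 47/288

Derivation:
Propagating the distribution step by step (d_{t+1} = d_t * P):
d_0 = (s_1=1/2, s_2=1/2, s_3=0, s_4=0)
  d_1[s_1] = 1/2*1/4 + 1/2*1/12 + 0*1/12 + 0*1/2 = 1/6
  d_1[s_2] = 1/2*1/2 + 1/2*2/3 + 0*1/3 + 0*1/4 = 7/12
  d_1[s_3] = 1/2*1/12 + 1/2*1/12 + 0*1/3 + 0*1/6 = 1/12
  d_1[s_4] = 1/2*1/6 + 1/2*1/6 + 0*1/4 + 0*1/12 = 1/6
d_1 = (s_1=1/6, s_2=7/12, s_3=1/12, s_4=1/6)
  d_2[s_1] = 1/6*1/4 + 7/12*1/12 + 1/12*1/12 + 1/6*1/2 = 13/72
  d_2[s_2] = 1/6*1/2 + 7/12*2/3 + 1/12*1/3 + 1/6*1/4 = 13/24
  d_2[s_3] = 1/6*1/12 + 7/12*1/12 + 1/12*1/3 + 1/6*1/6 = 17/144
  d_2[s_4] = 1/6*1/6 + 7/12*1/6 + 1/12*1/4 + 1/6*1/12 = 23/144
d_2 = (s_1=13/72, s_2=13/24, s_3=17/144, s_4=23/144)
  d_3[s_1] = 13/72*1/4 + 13/24*1/12 + 17/144*1/12 + 23/144*1/2 = 311/1728
  d_3[s_2] = 13/72*1/2 + 13/24*2/3 + 17/144*1/3 + 23/144*1/4 = 917/1728
  d_3[s_3] = 13/72*1/12 + 13/24*1/12 + 17/144*1/3 + 23/144*1/6 = 109/864
  d_3[s_4] = 13/72*1/6 + 13/24*1/6 + 17/144*1/4 + 23/144*1/12 = 47/288
d_3 = (s_1=311/1728, s_2=917/1728, s_3=109/864, s_4=47/288)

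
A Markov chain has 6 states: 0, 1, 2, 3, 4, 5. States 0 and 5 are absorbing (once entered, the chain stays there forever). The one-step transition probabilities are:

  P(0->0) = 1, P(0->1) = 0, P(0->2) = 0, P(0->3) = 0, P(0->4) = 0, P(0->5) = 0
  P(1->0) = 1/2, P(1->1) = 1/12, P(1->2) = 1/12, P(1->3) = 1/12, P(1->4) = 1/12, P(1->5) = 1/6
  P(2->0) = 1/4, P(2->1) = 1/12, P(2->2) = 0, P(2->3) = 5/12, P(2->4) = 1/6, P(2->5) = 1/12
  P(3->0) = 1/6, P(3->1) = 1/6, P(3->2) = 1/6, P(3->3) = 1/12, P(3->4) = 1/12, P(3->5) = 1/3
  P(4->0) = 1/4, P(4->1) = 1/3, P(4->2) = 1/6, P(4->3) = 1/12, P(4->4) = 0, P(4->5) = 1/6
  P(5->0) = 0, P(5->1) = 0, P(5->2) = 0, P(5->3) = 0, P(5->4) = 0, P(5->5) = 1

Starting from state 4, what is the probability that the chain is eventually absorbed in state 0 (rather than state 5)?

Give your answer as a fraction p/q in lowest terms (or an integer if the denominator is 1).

Let a_i = P(absorbed in 0 | start in state i).
Boundary conditions: a_0 = 1, a_5 = 0.
For each transient state i, a_i = sum_j P(i->j) * a_j:
  a_1 = 1/2*a_0 + 1/12*a_1 + 1/12*a_2 + 1/12*a_3 + 1/12*a_4 + 1/6*a_5
  a_2 = 1/4*a_0 + 1/12*a_1 + 0*a_2 + 5/12*a_3 + 1/6*a_4 + 1/12*a_5
  a_3 = 1/6*a_0 + 1/6*a_1 + 1/6*a_2 + 1/12*a_3 + 1/12*a_4 + 1/3*a_5
  a_4 = 1/4*a_0 + 1/3*a_1 + 1/6*a_2 + 1/12*a_3 + 0*a_4 + 1/6*a_5

Substituting a_0 = 1 and a_5 = 0, rearrange to (I - Q) a = r where r[i] = P(i -> 0):
  [11/12, -1/12, -1/12, -1/12] . (a_1, a_2, a_3, a_4) = 1/2
  [-1/12, 1, -5/12, -1/6] . (a_1, a_2, a_3, a_4) = 1/4
  [-1/6, -1/6, 11/12, -1/12] . (a_1, a_2, a_3, a_4) = 1/6
  [-1/3, -1/6, -1/12, 1] . (a_1, a_2, a_3, a_4) = 1/4

Solving yields:
  a_1 = 1970/2809
  a_2 = 1718/2809
  a_3 = 1341/2809
  a_4 = 1757/2809

Starting state is 4, so the absorption probability is a_4 = 1757/2809.

Answer: 1757/2809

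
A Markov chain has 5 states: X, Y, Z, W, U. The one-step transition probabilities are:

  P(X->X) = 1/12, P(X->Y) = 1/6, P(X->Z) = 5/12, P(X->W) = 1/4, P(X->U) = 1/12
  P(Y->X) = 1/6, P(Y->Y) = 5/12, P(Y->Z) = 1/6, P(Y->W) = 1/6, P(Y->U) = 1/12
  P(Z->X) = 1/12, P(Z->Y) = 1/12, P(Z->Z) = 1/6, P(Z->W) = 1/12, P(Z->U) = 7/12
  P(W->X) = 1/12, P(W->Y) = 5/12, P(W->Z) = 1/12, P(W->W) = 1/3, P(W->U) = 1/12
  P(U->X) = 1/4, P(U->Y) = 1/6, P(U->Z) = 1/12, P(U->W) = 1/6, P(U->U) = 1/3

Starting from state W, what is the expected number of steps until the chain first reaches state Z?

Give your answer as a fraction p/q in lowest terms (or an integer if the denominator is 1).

Let h_i = expected steps to first reach Z from state i.
Boundary: h_Z = 0.
First-step equations for the other states:
  h_X = 1 + 1/12*h_X + 1/6*h_Y + 5/12*h_Z + 1/4*h_W + 1/12*h_U
  h_Y = 1 + 1/6*h_X + 5/12*h_Y + 1/6*h_Z + 1/6*h_W + 1/12*h_U
  h_W = 1 + 1/12*h_X + 5/12*h_Y + 1/12*h_Z + 1/3*h_W + 1/12*h_U
  h_U = 1 + 1/4*h_X + 1/6*h_Y + 1/12*h_Z + 1/6*h_W + 1/3*h_U

Substituting h_Z = 0 and rearranging gives the linear system (I - Q) h = 1:
  [11/12, -1/6, -1/4, -1/12] . (h_X, h_Y, h_W, h_U) = 1
  [-1/6, 7/12, -1/6, -1/12] . (h_X, h_Y, h_W, h_U) = 1
  [-1/12, -5/12, 2/3, -1/12] . (h_X, h_Y, h_W, h_U) = 1
  [-1/4, -1/6, -1/6, 2/3] . (h_X, h_Y, h_W, h_U) = 1

Solving yields:
  h_X = 1836/415
  h_Y = 2358/415
  h_W = 2646/415
  h_U = 2562/415

Starting state is W, so the expected hitting time is h_W = 2646/415.

Answer: 2646/415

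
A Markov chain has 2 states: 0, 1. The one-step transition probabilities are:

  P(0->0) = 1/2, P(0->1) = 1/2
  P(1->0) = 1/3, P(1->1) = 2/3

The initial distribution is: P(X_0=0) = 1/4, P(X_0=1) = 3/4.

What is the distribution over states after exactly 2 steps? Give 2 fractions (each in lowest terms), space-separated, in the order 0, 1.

Propagating the distribution step by step (d_{t+1} = d_t * P):
d_0 = (0=1/4, 1=3/4)
  d_1[0] = 1/4*1/2 + 3/4*1/3 = 3/8
  d_1[1] = 1/4*1/2 + 3/4*2/3 = 5/8
d_1 = (0=3/8, 1=5/8)
  d_2[0] = 3/8*1/2 + 5/8*1/3 = 19/48
  d_2[1] = 3/8*1/2 + 5/8*2/3 = 29/48
d_2 = (0=19/48, 1=29/48)

Answer: 19/48 29/48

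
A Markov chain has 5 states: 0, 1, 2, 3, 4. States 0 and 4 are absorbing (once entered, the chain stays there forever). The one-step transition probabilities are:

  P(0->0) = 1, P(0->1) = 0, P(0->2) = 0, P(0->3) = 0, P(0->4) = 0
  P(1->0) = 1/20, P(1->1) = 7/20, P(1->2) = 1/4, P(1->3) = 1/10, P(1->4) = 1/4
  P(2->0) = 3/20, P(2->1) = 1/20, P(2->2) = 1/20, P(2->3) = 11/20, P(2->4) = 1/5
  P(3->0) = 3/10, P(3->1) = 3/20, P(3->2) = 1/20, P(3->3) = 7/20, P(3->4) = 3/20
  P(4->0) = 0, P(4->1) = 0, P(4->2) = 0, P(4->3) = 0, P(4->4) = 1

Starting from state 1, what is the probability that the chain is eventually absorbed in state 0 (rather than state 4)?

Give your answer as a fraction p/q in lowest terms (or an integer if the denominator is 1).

Let a_i = P(absorbed in 0 | start in state i).
Boundary conditions: a_0 = 1, a_4 = 0.
For each transient state i, a_i = sum_j P(i->j) * a_j:
  a_1 = 1/20*a_0 + 7/20*a_1 + 1/4*a_2 + 1/10*a_3 + 1/4*a_4
  a_2 = 3/20*a_0 + 1/20*a_1 + 1/20*a_2 + 11/20*a_3 + 1/5*a_4
  a_3 = 3/10*a_0 + 3/20*a_1 + 1/20*a_2 + 7/20*a_3 + 3/20*a_4

Substituting a_0 = 1 and a_4 = 0, rearrange to (I - Q) a = r where r[i] = P(i -> 0):
  [13/20, -1/4, -1/10] . (a_1, a_2, a_3) = 1/20
  [-1/20, 19/20, -11/20] . (a_1, a_2, a_3) = 3/20
  [-3/20, -1/20, 13/20] . (a_1, a_2, a_3) = 3/10

Solving yields:
  a_1 = 995/2722
  a_2 = 1405/2722
  a_3 = 797/1361

Starting state is 1, so the absorption probability is a_1 = 995/2722.

Answer: 995/2722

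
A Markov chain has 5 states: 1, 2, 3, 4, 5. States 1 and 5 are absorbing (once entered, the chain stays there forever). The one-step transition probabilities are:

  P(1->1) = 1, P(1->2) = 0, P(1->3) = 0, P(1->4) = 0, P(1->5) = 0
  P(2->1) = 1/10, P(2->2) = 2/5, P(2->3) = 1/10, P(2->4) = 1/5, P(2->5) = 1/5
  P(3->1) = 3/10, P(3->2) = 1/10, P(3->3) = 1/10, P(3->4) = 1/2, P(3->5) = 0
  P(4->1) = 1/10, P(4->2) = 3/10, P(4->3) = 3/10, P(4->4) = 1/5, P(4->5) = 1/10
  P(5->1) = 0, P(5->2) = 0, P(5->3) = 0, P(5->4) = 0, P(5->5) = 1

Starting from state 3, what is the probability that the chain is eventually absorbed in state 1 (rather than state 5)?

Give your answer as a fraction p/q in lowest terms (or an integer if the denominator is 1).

Answer: 181/259

Derivation:
Let a_i = P(absorbed in 1 | start in state i).
Boundary conditions: a_1 = 1, a_5 = 0.
For each transient state i, a_i = sum_j P(i->j) * a_j:
  a_2 = 1/10*a_1 + 2/5*a_2 + 1/10*a_3 + 1/5*a_4 + 1/5*a_5
  a_3 = 3/10*a_1 + 1/10*a_2 + 1/10*a_3 + 1/2*a_4 + 0*a_5
  a_4 = 1/10*a_1 + 3/10*a_2 + 3/10*a_3 + 1/5*a_4 + 1/10*a_5

Substituting a_1 = 1 and a_5 = 0, rearrange to (I - Q) a = r where r[i] = P(i -> 1):
  [3/5, -1/10, -1/5] . (a_2, a_3, a_4) = 1/10
  [-1/10, 9/10, -1/2] . (a_2, a_3, a_4) = 3/10
  [-3/10, -3/10, 4/5] . (a_2, a_3, a_4) = 1/10

Solving yields:
  a_2 = 122/259
  a_3 = 181/259
  a_4 = 146/259

Starting state is 3, so the absorption probability is a_3 = 181/259.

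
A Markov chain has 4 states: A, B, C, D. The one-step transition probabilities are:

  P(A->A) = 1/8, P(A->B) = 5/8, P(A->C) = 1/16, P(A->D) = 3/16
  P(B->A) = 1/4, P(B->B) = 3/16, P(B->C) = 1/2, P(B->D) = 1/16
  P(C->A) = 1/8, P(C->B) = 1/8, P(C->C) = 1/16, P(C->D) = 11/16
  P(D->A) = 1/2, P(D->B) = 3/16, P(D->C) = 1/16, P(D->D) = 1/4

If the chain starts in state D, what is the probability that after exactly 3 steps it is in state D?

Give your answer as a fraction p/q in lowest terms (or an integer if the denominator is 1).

Answer: 57/256

Derivation:
Computing P^3 by repeated multiplication:
P^1 =
  A: [1/8, 5/8, 1/16, 3/16]
  B: [1/4, 3/16, 1/2, 1/16]
  C: [1/8, 1/8, 1/16, 11/16]
  D: [1/2, 3/16, 1/16, 1/4]
P^2 =
  A: [35/128, 61/256, 43/128, 39/256]
  B: [11/64, 17/64, 37/256, 107/256]
  C: [51/128, 61/256, 15/128, 63/256]
  D: [31/128, 103/256, 37/256, 27/128]
P^3 =
  A: [217/1024, 293/1024, 683/4096, 1373/4096]
  B: [645/2048, 1039/4096, 183/1024, 1035/4096]
  C: [253/1024, 363/1024, 683/4096, 949/4096]
  D: [521/2048, 1165/4096, 977/4096, 57/256]

(P^3)[D -> D] = 57/256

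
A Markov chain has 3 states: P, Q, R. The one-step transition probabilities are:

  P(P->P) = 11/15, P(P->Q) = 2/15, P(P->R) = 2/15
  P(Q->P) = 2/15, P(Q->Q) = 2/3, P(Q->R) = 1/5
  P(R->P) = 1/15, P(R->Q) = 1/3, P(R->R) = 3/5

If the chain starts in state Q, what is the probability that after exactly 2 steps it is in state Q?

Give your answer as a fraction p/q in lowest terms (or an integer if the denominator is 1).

Computing P^2 by repeated multiplication:
P^1 =
  P: [11/15, 2/15, 2/15]
  Q: [2/15, 2/3, 1/5]
  R: [1/15, 1/3, 3/5]
P^2 =
  P: [127/225, 52/225, 46/225]
  Q: [1/5, 119/225, 61/225]
  R: [2/15, 97/225, 98/225]

(P^2)[Q -> Q] = 119/225

Answer: 119/225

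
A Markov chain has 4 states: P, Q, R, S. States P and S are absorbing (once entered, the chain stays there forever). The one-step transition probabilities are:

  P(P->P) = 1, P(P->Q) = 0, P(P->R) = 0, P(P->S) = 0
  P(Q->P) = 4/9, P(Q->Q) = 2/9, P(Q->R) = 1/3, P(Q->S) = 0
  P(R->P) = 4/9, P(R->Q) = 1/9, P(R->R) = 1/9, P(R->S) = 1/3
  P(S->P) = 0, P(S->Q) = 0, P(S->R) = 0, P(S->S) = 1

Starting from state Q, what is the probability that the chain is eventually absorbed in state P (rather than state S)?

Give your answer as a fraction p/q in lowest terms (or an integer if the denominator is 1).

Answer: 44/53

Derivation:
Let a_i = P(absorbed in P | start in state i).
Boundary conditions: a_P = 1, a_S = 0.
For each transient state i, a_i = sum_j P(i->j) * a_j:
  a_Q = 4/9*a_P + 2/9*a_Q + 1/3*a_R + 0*a_S
  a_R = 4/9*a_P + 1/9*a_Q + 1/9*a_R + 1/3*a_S

Substituting a_P = 1 and a_S = 0, rearrange to (I - Q) a = r where r[i] = P(i -> P):
  [7/9, -1/3] . (a_Q, a_R) = 4/9
  [-1/9, 8/9] . (a_Q, a_R) = 4/9

Solving yields:
  a_Q = 44/53
  a_R = 32/53

Starting state is Q, so the absorption probability is a_Q = 44/53.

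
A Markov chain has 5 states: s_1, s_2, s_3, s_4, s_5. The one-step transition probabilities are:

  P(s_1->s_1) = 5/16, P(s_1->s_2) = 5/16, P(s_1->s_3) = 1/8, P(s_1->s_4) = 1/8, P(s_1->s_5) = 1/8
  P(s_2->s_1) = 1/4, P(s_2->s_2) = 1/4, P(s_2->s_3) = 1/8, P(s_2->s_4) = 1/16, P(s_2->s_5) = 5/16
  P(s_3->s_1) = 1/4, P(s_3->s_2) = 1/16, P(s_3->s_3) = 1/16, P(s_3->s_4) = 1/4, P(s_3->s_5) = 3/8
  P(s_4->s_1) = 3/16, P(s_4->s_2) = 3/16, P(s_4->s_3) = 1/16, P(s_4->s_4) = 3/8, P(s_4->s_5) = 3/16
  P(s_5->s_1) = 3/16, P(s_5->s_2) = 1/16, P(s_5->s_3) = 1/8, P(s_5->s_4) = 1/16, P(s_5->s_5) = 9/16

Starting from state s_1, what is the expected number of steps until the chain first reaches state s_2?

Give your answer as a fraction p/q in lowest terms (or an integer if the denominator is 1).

Let h_i = expected steps to first reach s_2 from state i.
Boundary: h_s_2 = 0.
First-step equations for the other states:
  h_s_1 = 1 + 5/16*h_s_1 + 5/16*h_s_2 + 1/8*h_s_3 + 1/8*h_s_4 + 1/8*h_s_5
  h_s_3 = 1 + 1/4*h_s_1 + 1/16*h_s_2 + 1/16*h_s_3 + 1/4*h_s_4 + 3/8*h_s_5
  h_s_4 = 1 + 3/16*h_s_1 + 3/16*h_s_2 + 1/16*h_s_3 + 3/8*h_s_4 + 3/16*h_s_5
  h_s_5 = 1 + 3/16*h_s_1 + 1/16*h_s_2 + 1/8*h_s_3 + 1/16*h_s_4 + 9/16*h_s_5

Substituting h_s_2 = 0 and rearranging gives the linear system (I - Q) h = 1:
  [11/16, -1/8, -1/8, -1/8] . (h_s_1, h_s_3, h_s_4, h_s_5) = 1
  [-1/4, 15/16, -1/4, -3/8] . (h_s_1, h_s_3, h_s_4, h_s_5) = 1
  [-3/16, -1/16, 5/8, -3/16] . (h_s_1, h_s_3, h_s_4, h_s_5) = 1
  [-3/16, -1/8, -1/16, 7/16] . (h_s_1, h_s_3, h_s_4, h_s_5) = 1

Solving yields:
  h_s_1 = 29872/5775
  h_s_3 = 40496/5775
  h_s_4 = 3184/525
  h_s_5 = 14192/1925

Starting state is s_1, so the expected hitting time is h_s_1 = 29872/5775.

Answer: 29872/5775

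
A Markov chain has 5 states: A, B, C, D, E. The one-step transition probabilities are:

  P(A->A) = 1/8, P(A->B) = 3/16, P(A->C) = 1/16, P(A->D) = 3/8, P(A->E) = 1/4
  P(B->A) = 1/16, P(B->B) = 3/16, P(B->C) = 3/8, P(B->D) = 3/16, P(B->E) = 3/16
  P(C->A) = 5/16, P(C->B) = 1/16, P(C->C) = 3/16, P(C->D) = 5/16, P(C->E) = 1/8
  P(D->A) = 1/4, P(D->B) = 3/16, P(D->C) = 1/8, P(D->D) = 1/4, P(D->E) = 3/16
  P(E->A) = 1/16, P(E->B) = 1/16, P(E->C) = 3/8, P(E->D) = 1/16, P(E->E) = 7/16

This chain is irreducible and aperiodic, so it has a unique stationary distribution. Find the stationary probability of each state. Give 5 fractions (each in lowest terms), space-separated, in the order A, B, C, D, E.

The stationary distribution satisfies pi = pi * P, i.e.:
  pi_A = 1/8*pi_A + 1/16*pi_B + 5/16*pi_C + 1/4*pi_D + 1/16*pi_E
  pi_B = 3/16*pi_A + 3/16*pi_B + 1/16*pi_C + 3/16*pi_D + 1/16*pi_E
  pi_C = 1/16*pi_A + 3/8*pi_B + 3/16*pi_C + 1/8*pi_D + 3/8*pi_E
  pi_D = 3/8*pi_A + 3/16*pi_B + 5/16*pi_C + 1/4*pi_D + 1/16*pi_E
  pi_E = 1/4*pi_A + 3/16*pi_B + 1/8*pi_C + 3/16*pi_D + 7/16*pi_E
with normalization: pi_A + pi_B + pi_C + pi_D + pi_E = 1.

Using the first 4 balance equations plus normalization, the linear system A*pi = b is:
  [-7/8, 1/16, 5/16, 1/4, 1/16] . pi = 0
  [3/16, -13/16, 1/16, 3/16, 1/16] . pi = 0
  [1/16, 3/8, -13/16, 1/8, 3/8] . pi = 0
  [3/8, 3/16, 5/16, -3/4, 1/16] . pi = 0
  [1, 1, 1, 1, 1] . pi = 1

Solving yields:
  pi_A = 4771/27728
  pi_B = 1789/13864
  pi_C = 6151/27728
  pi_D = 6411/27728
  pi_E = 6817/27728

Verification (pi * P):
  4771/27728*1/8 + 1789/13864*1/16 + 6151/27728*5/16 + 6411/27728*1/4 + 6817/27728*1/16 = 4771/27728 = pi_A  (ok)
  4771/27728*3/16 + 1789/13864*3/16 + 6151/27728*1/16 + 6411/27728*3/16 + 6817/27728*1/16 = 1789/13864 = pi_B  (ok)
  4771/27728*1/16 + 1789/13864*3/8 + 6151/27728*3/16 + 6411/27728*1/8 + 6817/27728*3/8 = 6151/27728 = pi_C  (ok)
  4771/27728*3/8 + 1789/13864*3/16 + 6151/27728*5/16 + 6411/27728*1/4 + 6817/27728*1/16 = 6411/27728 = pi_D  (ok)
  4771/27728*1/4 + 1789/13864*3/16 + 6151/27728*1/8 + 6411/27728*3/16 + 6817/27728*7/16 = 6817/27728 = pi_E  (ok)

Answer: 4771/27728 1789/13864 6151/27728 6411/27728 6817/27728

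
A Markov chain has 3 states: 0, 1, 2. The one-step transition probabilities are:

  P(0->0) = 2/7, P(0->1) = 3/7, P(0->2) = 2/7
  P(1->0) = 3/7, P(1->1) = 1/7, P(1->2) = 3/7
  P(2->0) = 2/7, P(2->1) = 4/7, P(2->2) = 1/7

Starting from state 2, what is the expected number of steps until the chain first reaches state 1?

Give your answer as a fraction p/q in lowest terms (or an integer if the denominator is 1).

Let h_i = expected steps to first reach 1 from state i.
Boundary: h_1 = 0.
First-step equations for the other states:
  h_0 = 1 + 2/7*h_0 + 3/7*h_1 + 2/7*h_2
  h_2 = 1 + 2/7*h_0 + 4/7*h_1 + 1/7*h_2

Substituting h_1 = 0 and rearranging gives the linear system (I - Q) h = 1:
  [5/7, -2/7] . (h_0, h_2) = 1
  [-2/7, 6/7] . (h_0, h_2) = 1

Solving yields:
  h_0 = 28/13
  h_2 = 49/26

Starting state is 2, so the expected hitting time is h_2 = 49/26.

Answer: 49/26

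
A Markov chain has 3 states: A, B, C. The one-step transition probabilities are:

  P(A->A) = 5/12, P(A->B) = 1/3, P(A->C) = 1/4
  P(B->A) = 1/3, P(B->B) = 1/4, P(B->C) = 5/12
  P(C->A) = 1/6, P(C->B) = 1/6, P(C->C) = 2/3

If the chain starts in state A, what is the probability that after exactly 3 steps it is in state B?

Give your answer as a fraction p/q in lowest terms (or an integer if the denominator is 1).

Answer: 35/144

Derivation:
Computing P^3 by repeated multiplication:
P^1 =
  A: [5/12, 1/3, 1/4]
  B: [1/3, 1/4, 5/12]
  C: [1/6, 1/6, 2/3]
P^2 =
  A: [47/144, 19/72, 59/144]
  B: [7/24, 35/144, 67/144]
  C: [17/72, 5/24, 5/9]
P^3 =
  A: [505/1728, 35/144, 803/1728]
  B: [121/432, 407/1728, 31/64]
  C: [25/96, 193/864, 223/432]

(P^3)[A -> B] = 35/144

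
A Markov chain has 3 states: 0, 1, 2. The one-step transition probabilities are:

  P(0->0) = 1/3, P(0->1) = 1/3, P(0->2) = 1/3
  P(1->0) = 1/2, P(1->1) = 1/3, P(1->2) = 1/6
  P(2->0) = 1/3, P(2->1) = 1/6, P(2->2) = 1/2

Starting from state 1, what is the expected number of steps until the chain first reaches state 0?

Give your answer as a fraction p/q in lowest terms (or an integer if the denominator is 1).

Let h_i = expected steps to first reach 0 from state i.
Boundary: h_0 = 0.
First-step equations for the other states:
  h_1 = 1 + 1/2*h_0 + 1/3*h_1 + 1/6*h_2
  h_2 = 1 + 1/3*h_0 + 1/6*h_1 + 1/2*h_2

Substituting h_0 = 0 and rearranging gives the linear system (I - Q) h = 1:
  [2/3, -1/6] . (h_1, h_2) = 1
  [-1/6, 1/2] . (h_1, h_2) = 1

Solving yields:
  h_1 = 24/11
  h_2 = 30/11

Starting state is 1, so the expected hitting time is h_1 = 24/11.

Answer: 24/11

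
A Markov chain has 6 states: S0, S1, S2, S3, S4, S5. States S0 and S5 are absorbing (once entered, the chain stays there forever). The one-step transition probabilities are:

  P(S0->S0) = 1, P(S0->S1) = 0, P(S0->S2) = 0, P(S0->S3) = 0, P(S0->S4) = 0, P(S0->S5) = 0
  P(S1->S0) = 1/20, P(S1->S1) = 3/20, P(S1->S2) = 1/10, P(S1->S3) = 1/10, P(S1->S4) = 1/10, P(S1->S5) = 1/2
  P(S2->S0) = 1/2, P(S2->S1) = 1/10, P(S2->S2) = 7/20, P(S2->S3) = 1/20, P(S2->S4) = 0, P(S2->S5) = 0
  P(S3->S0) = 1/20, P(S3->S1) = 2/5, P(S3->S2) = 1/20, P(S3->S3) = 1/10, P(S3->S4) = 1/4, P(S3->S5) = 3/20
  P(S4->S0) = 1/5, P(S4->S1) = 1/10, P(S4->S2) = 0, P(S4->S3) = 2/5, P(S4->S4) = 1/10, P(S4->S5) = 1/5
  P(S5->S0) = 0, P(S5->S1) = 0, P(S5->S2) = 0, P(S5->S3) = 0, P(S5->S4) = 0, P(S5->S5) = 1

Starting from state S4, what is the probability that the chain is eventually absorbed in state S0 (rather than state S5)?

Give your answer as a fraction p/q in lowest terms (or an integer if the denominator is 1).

Answer: 2115/5431

Derivation:
Let a_i = P(absorbed in S0 | start in state i).
Boundary conditions: a_S0 = 1, a_S5 = 0.
For each transient state i, a_i = sum_j P(i->j) * a_j:
  a_S1 = 1/20*a_S0 + 3/20*a_S1 + 1/10*a_S2 + 1/10*a_S3 + 1/10*a_S4 + 1/2*a_S5
  a_S2 = 1/2*a_S0 + 1/10*a_S1 + 7/20*a_S2 + 1/20*a_S3 + 0*a_S4 + 0*a_S5
  a_S3 = 1/20*a_S0 + 2/5*a_S1 + 1/20*a_S2 + 1/10*a_S3 + 1/4*a_S4 + 3/20*a_S5
  a_S4 = 1/5*a_S0 + 1/10*a_S1 + 0*a_S2 + 2/5*a_S3 + 1/10*a_S4 + 1/5*a_S5

Substituting a_S0 = 1 and a_S5 = 0, rearrange to (I - Q) a = r where r[i] = P(i -> S0):
  [17/20, -1/10, -1/10, -1/10] . (a_S1, a_S2, a_S3, a_S4) = 1/20
  [-1/10, 13/20, -1/20, 0] . (a_S1, a_S2, a_S3, a_S4) = 1/2
  [-2/5, -1/20, 9/10, -1/4] . (a_S1, a_S2, a_S3, a_S4) = 1/20
  [-1/10, 0, -2/5, 9/10] . (a_S1, a_S2, a_S3, a_S4) = 1/5

Solving yields:
  a_S1 = 1301/5431
  a_S2 = 4510/5431
  a_S3 = 1718/5431
  a_S4 = 2115/5431

Starting state is S4, so the absorption probability is a_S4 = 2115/5431.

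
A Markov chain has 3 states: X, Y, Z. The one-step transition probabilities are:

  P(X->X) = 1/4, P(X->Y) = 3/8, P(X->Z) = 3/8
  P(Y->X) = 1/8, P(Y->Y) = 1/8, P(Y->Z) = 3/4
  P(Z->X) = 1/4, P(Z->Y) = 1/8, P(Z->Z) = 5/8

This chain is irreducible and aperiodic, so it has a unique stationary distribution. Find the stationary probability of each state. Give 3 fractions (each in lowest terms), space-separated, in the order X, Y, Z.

Answer: 5/22 2/11 13/22

Derivation:
The stationary distribution satisfies pi = pi * P, i.e.:
  pi_X = 1/4*pi_X + 1/8*pi_Y + 1/4*pi_Z
  pi_Y = 3/8*pi_X + 1/8*pi_Y + 1/8*pi_Z
  pi_Z = 3/8*pi_X + 3/4*pi_Y + 5/8*pi_Z
with normalization: pi_X + pi_Y + pi_Z = 1.

Using the first 2 balance equations plus normalization, the linear system A*pi = b is:
  [-3/4, 1/8, 1/4] . pi = 0
  [3/8, -7/8, 1/8] . pi = 0
  [1, 1, 1] . pi = 1

Solving yields:
  pi_X = 5/22
  pi_Y = 2/11
  pi_Z = 13/22

Verification (pi * P):
  5/22*1/4 + 2/11*1/8 + 13/22*1/4 = 5/22 = pi_X  (ok)
  5/22*3/8 + 2/11*1/8 + 13/22*1/8 = 2/11 = pi_Y  (ok)
  5/22*3/8 + 2/11*3/4 + 13/22*5/8 = 13/22 = pi_Z  (ok)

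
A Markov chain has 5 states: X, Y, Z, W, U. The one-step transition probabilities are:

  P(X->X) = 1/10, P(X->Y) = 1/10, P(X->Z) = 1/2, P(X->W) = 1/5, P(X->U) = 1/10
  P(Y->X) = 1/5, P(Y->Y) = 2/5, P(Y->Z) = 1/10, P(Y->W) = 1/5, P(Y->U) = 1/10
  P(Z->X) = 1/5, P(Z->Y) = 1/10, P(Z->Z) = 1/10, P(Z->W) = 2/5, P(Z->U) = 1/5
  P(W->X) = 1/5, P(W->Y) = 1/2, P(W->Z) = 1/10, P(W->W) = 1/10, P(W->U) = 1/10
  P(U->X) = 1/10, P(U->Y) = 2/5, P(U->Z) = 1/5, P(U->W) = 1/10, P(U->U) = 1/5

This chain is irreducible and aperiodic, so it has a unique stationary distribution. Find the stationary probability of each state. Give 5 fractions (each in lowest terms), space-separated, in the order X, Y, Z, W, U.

Answer: 167/983 3406/10813 178/983 2193/10813 129/983

Derivation:
The stationary distribution satisfies pi = pi * P, i.e.:
  pi_X = 1/10*pi_X + 1/5*pi_Y + 1/5*pi_Z + 1/5*pi_W + 1/10*pi_U
  pi_Y = 1/10*pi_X + 2/5*pi_Y + 1/10*pi_Z + 1/2*pi_W + 2/5*pi_U
  pi_Z = 1/2*pi_X + 1/10*pi_Y + 1/10*pi_Z + 1/10*pi_W + 1/5*pi_U
  pi_W = 1/5*pi_X + 1/5*pi_Y + 2/5*pi_Z + 1/10*pi_W + 1/10*pi_U
  pi_U = 1/10*pi_X + 1/10*pi_Y + 1/5*pi_Z + 1/10*pi_W + 1/5*pi_U
with normalization: pi_X + pi_Y + pi_Z + pi_W + pi_U = 1.

Using the first 4 balance equations plus normalization, the linear system A*pi = b is:
  [-9/10, 1/5, 1/5, 1/5, 1/10] . pi = 0
  [1/10, -3/5, 1/10, 1/2, 2/5] . pi = 0
  [1/2, 1/10, -9/10, 1/10, 1/5] . pi = 0
  [1/5, 1/5, 2/5, -9/10, 1/10] . pi = 0
  [1, 1, 1, 1, 1] . pi = 1

Solving yields:
  pi_X = 167/983
  pi_Y = 3406/10813
  pi_Z = 178/983
  pi_W = 2193/10813
  pi_U = 129/983

Verification (pi * P):
  167/983*1/10 + 3406/10813*1/5 + 178/983*1/5 + 2193/10813*1/5 + 129/983*1/10 = 167/983 = pi_X  (ok)
  167/983*1/10 + 3406/10813*2/5 + 178/983*1/10 + 2193/10813*1/2 + 129/983*2/5 = 3406/10813 = pi_Y  (ok)
  167/983*1/2 + 3406/10813*1/10 + 178/983*1/10 + 2193/10813*1/10 + 129/983*1/5 = 178/983 = pi_Z  (ok)
  167/983*1/5 + 3406/10813*1/5 + 178/983*2/5 + 2193/10813*1/10 + 129/983*1/10 = 2193/10813 = pi_W  (ok)
  167/983*1/10 + 3406/10813*1/10 + 178/983*1/5 + 2193/10813*1/10 + 129/983*1/5 = 129/983 = pi_U  (ok)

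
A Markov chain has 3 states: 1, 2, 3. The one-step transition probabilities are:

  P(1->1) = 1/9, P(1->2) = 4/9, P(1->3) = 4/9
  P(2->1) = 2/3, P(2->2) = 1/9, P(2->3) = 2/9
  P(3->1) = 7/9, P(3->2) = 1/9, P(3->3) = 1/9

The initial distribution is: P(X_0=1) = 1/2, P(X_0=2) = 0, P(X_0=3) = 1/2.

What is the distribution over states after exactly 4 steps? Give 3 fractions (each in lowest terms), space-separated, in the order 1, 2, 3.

Answer: 1967/4374 190/729 1267/4374

Derivation:
Propagating the distribution step by step (d_{t+1} = d_t * P):
d_0 = (1=1/2, 2=0, 3=1/2)
  d_1[1] = 1/2*1/9 + 0*2/3 + 1/2*7/9 = 4/9
  d_1[2] = 1/2*4/9 + 0*1/9 + 1/2*1/9 = 5/18
  d_1[3] = 1/2*4/9 + 0*2/9 + 1/2*1/9 = 5/18
d_1 = (1=4/9, 2=5/18, 3=5/18)
  d_2[1] = 4/9*1/9 + 5/18*2/3 + 5/18*7/9 = 73/162
  d_2[2] = 4/9*4/9 + 5/18*1/9 + 5/18*1/9 = 7/27
  d_2[3] = 4/9*4/9 + 5/18*2/9 + 5/18*1/9 = 47/162
d_2 = (1=73/162, 2=7/27, 3=47/162)
  d_3[1] = 73/162*1/9 + 7/27*2/3 + 47/162*7/9 = 109/243
  d_3[2] = 73/162*4/9 + 7/27*1/9 + 47/162*1/9 = 127/486
  d_3[3] = 73/162*4/9 + 7/27*2/9 + 47/162*1/9 = 47/162
d_3 = (1=109/243, 2=127/486, 3=47/162)
  d_4[1] = 109/243*1/9 + 127/486*2/3 + 47/162*7/9 = 1967/4374
  d_4[2] = 109/243*4/9 + 127/486*1/9 + 47/162*1/9 = 190/729
  d_4[3] = 109/243*4/9 + 127/486*2/9 + 47/162*1/9 = 1267/4374
d_4 = (1=1967/4374, 2=190/729, 3=1267/4374)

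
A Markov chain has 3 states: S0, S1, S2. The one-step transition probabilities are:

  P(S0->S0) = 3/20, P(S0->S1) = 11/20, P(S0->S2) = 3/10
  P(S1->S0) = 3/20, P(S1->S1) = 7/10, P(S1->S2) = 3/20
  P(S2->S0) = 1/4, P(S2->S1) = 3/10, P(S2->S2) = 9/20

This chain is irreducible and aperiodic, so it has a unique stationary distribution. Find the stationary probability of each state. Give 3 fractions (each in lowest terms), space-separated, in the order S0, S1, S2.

The stationary distribution satisfies pi = pi * P, i.e.:
  pi_S0 = 3/20*pi_S0 + 3/20*pi_S1 + 1/4*pi_S2
  pi_S1 = 11/20*pi_S0 + 7/10*pi_S1 + 3/10*pi_S2
  pi_S2 = 3/10*pi_S0 + 3/20*pi_S1 + 9/20*pi_S2
with normalization: pi_S0 + pi_S1 + pi_S2 = 1.

Using the first 2 balance equations plus normalization, the linear system A*pi = b is:
  [-17/20, 3/20, 1/4] . pi = 0
  [11/20, -3/10, 3/10] . pi = 0
  [1, 1, 1] . pi = 1

Solving yields:
  pi_S0 = 24/137
  pi_S1 = 157/274
  pi_S2 = 69/274

Verification (pi * P):
  24/137*3/20 + 157/274*3/20 + 69/274*1/4 = 24/137 = pi_S0  (ok)
  24/137*11/20 + 157/274*7/10 + 69/274*3/10 = 157/274 = pi_S1  (ok)
  24/137*3/10 + 157/274*3/20 + 69/274*9/20 = 69/274 = pi_S2  (ok)

Answer: 24/137 157/274 69/274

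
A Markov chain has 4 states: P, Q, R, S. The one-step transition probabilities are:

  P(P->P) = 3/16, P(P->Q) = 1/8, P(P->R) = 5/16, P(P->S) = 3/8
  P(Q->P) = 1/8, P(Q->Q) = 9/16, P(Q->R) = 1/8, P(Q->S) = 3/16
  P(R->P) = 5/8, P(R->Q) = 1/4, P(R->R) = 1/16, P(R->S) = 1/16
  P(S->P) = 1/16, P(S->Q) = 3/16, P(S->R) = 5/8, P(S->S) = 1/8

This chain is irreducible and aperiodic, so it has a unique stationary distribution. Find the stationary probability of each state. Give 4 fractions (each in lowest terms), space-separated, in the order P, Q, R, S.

Answer: 1027/4020 241/804 339/1340 257/1340

Derivation:
The stationary distribution satisfies pi = pi * P, i.e.:
  pi_P = 3/16*pi_P + 1/8*pi_Q + 5/8*pi_R + 1/16*pi_S
  pi_Q = 1/8*pi_P + 9/16*pi_Q + 1/4*pi_R + 3/16*pi_S
  pi_R = 5/16*pi_P + 1/8*pi_Q + 1/16*pi_R + 5/8*pi_S
  pi_S = 3/8*pi_P + 3/16*pi_Q + 1/16*pi_R + 1/8*pi_S
with normalization: pi_P + pi_Q + pi_R + pi_S = 1.

Using the first 3 balance equations plus normalization, the linear system A*pi = b is:
  [-13/16, 1/8, 5/8, 1/16] . pi = 0
  [1/8, -7/16, 1/4, 3/16] . pi = 0
  [5/16, 1/8, -15/16, 5/8] . pi = 0
  [1, 1, 1, 1] . pi = 1

Solving yields:
  pi_P = 1027/4020
  pi_Q = 241/804
  pi_R = 339/1340
  pi_S = 257/1340

Verification (pi * P):
  1027/4020*3/16 + 241/804*1/8 + 339/1340*5/8 + 257/1340*1/16 = 1027/4020 = pi_P  (ok)
  1027/4020*1/8 + 241/804*9/16 + 339/1340*1/4 + 257/1340*3/16 = 241/804 = pi_Q  (ok)
  1027/4020*5/16 + 241/804*1/8 + 339/1340*1/16 + 257/1340*5/8 = 339/1340 = pi_R  (ok)
  1027/4020*3/8 + 241/804*3/16 + 339/1340*1/16 + 257/1340*1/8 = 257/1340 = pi_S  (ok)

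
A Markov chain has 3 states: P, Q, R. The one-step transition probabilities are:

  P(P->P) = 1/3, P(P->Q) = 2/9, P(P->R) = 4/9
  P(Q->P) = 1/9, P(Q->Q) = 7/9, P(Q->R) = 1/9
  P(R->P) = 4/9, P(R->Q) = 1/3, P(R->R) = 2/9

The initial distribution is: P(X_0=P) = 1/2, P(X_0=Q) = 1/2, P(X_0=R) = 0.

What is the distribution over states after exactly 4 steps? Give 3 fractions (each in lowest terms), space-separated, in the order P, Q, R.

Answer: 1558/6561 7181/13122 2825/13122

Derivation:
Propagating the distribution step by step (d_{t+1} = d_t * P):
d_0 = (P=1/2, Q=1/2, R=0)
  d_1[P] = 1/2*1/3 + 1/2*1/9 + 0*4/9 = 2/9
  d_1[Q] = 1/2*2/9 + 1/2*7/9 + 0*1/3 = 1/2
  d_1[R] = 1/2*4/9 + 1/2*1/9 + 0*2/9 = 5/18
d_1 = (P=2/9, Q=1/2, R=5/18)
  d_2[P] = 2/9*1/3 + 1/2*1/9 + 5/18*4/9 = 41/162
  d_2[Q] = 2/9*2/9 + 1/2*7/9 + 5/18*1/3 = 43/81
  d_2[R] = 2/9*4/9 + 1/2*1/9 + 5/18*2/9 = 35/162
d_2 = (P=41/162, Q=43/81, R=35/162)
  d_3[P] = 41/162*1/3 + 43/81*1/9 + 35/162*4/9 = 349/1458
  d_3[Q] = 41/162*2/9 + 43/81*7/9 + 35/162*1/3 = 263/486
  d_3[R] = 41/162*4/9 + 43/81*1/9 + 35/162*2/9 = 160/729
d_3 = (P=349/1458, Q=263/486, R=160/729)
  d_4[P] = 349/1458*1/3 + 263/486*1/9 + 160/729*4/9 = 1558/6561
  d_4[Q] = 349/1458*2/9 + 263/486*7/9 + 160/729*1/3 = 7181/13122
  d_4[R] = 349/1458*4/9 + 263/486*1/9 + 160/729*2/9 = 2825/13122
d_4 = (P=1558/6561, Q=7181/13122, R=2825/13122)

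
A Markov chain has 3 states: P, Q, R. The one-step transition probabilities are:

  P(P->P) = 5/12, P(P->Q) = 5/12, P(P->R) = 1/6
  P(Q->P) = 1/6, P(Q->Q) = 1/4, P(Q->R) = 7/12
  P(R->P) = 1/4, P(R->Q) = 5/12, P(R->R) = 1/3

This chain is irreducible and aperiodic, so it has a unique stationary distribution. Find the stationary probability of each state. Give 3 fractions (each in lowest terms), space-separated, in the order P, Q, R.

The stationary distribution satisfies pi = pi * P, i.e.:
  pi_P = 5/12*pi_P + 1/6*pi_Q + 1/4*pi_R
  pi_Q = 5/12*pi_P + 1/4*pi_Q + 5/12*pi_R
  pi_R = 1/6*pi_P + 7/12*pi_Q + 1/3*pi_R
with normalization: pi_P + pi_Q + pi_R = 1.

Using the first 2 balance equations plus normalization, the linear system A*pi = b is:
  [-7/12, 1/6, 1/4] . pi = 0
  [5/12, -3/4, 5/12] . pi = 0
  [1, 1, 1] . pi = 1

Solving yields:
  pi_P = 37/140
  pi_Q = 5/14
  pi_R = 53/140

Verification (pi * P):
  37/140*5/12 + 5/14*1/6 + 53/140*1/4 = 37/140 = pi_P  (ok)
  37/140*5/12 + 5/14*1/4 + 53/140*5/12 = 5/14 = pi_Q  (ok)
  37/140*1/6 + 5/14*7/12 + 53/140*1/3 = 53/140 = pi_R  (ok)

Answer: 37/140 5/14 53/140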